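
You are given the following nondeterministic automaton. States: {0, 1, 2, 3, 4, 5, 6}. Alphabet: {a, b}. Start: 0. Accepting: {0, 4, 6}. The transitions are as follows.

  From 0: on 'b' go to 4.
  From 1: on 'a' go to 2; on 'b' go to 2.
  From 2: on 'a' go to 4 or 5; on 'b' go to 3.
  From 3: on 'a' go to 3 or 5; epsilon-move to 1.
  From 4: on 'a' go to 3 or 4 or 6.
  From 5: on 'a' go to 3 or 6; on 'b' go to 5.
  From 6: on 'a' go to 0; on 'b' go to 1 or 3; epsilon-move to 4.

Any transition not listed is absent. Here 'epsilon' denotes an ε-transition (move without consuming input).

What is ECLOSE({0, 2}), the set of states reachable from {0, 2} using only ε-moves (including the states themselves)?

{0, 2}

Begin with {0, 2}.
No ε-moves leave this set, so the closure equals the set itself.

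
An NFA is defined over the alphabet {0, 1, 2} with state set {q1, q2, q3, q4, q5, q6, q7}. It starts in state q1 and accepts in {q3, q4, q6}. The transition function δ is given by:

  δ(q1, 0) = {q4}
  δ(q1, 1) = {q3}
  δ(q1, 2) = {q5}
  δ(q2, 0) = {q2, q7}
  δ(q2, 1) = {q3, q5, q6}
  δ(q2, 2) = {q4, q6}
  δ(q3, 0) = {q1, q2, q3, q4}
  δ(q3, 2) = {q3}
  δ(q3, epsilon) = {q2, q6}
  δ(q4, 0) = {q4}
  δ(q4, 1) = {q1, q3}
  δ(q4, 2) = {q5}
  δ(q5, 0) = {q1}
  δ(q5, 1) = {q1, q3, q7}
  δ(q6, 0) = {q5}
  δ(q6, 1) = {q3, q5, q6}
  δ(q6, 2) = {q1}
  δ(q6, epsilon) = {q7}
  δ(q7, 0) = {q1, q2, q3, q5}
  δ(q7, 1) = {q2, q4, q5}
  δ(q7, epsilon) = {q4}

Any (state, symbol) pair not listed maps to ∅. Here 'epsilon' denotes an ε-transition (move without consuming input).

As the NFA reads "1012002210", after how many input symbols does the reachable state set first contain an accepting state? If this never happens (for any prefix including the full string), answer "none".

Start in {q1}.
Read '1': {q1} → {q2, q3, q4, q6, q7}.
None of the earlier sets intersect F, but {q2, q3, q4, q6, q7} does.

1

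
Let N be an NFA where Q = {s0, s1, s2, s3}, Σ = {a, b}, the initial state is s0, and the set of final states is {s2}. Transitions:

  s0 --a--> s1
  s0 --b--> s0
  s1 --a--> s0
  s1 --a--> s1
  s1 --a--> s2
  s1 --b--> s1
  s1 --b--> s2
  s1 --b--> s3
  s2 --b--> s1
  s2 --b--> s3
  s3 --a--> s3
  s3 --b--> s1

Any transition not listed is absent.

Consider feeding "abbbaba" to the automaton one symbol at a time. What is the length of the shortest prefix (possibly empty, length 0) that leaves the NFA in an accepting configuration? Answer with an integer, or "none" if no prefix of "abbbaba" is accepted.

Start in {s0}.
Read 'a': {s0} → {s1}.
Read 'b': {s1} → {s1, s2, s3}.
None of the earlier sets intersect F, but {s1, s2, s3} does.

2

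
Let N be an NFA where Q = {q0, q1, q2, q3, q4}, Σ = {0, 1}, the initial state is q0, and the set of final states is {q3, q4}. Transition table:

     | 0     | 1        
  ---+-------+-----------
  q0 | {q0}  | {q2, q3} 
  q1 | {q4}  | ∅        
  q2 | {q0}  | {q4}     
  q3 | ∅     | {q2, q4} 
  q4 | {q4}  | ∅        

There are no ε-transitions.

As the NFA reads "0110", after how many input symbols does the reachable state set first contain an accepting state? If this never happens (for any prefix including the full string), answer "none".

Start in {q0}.
Read '0': q0→{q0}; now {q0}.
Read '1': q0→{q2, q3}; now {q2, q3}.
None of the earlier sets intersect F, but {q2, q3} does.

2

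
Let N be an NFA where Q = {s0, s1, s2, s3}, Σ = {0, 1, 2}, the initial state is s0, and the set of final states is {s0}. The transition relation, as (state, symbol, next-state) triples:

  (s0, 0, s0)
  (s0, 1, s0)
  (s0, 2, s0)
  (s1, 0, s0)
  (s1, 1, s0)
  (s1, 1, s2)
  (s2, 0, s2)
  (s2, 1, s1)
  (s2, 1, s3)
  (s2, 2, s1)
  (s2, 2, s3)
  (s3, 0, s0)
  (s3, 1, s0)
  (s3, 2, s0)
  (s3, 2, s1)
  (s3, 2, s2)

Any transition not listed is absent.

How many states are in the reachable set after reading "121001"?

1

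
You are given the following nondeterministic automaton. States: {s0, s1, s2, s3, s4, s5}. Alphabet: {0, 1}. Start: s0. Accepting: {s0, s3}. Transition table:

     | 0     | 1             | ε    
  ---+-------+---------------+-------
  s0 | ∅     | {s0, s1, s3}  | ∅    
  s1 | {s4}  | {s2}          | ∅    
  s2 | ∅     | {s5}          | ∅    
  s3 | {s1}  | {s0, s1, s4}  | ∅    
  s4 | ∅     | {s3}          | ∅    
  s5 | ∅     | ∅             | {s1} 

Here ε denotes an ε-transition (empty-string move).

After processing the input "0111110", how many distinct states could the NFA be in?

Start in {s0}.
Read '0': s0→∅; now ∅.
The set is empty and remains empty for the remaining 6 symbols.
That set has 0 states.

0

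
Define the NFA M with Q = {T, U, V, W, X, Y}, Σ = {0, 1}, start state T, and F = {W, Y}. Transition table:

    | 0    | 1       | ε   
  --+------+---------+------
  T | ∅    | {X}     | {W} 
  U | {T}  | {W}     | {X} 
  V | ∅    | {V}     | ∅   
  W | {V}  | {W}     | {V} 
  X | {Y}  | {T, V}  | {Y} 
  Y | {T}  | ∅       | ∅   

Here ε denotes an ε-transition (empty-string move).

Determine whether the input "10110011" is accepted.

No

Start: ε-closure({T}) = {T, V, W}.
Read '1': {T, V, W} → {V, W, X, Y}.
Read '0': {V, W, X, Y} → {T, V, W, Y}.
Read '1': {T, V, W, Y} → {V, W, X, Y}.
Read '1': {V, W, X, Y} → {T, V, W}.
Read '0': {T, V, W} → {V}.
Read '0': {V} → ∅.
The set is empty and remains empty for the remaining 2 symbols.
The final set ∅ contains no accepting state.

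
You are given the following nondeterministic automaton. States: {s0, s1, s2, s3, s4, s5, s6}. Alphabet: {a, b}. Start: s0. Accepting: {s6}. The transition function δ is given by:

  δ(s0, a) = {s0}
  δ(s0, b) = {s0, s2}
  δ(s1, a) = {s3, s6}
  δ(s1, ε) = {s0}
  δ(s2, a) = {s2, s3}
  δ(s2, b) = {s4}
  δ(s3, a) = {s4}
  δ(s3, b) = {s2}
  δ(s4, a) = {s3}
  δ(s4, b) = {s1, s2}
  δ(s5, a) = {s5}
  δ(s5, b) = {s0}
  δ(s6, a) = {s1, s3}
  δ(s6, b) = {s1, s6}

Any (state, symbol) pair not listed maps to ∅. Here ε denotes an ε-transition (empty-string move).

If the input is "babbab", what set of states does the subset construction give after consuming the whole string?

{s0, s1, s2, s4, s6}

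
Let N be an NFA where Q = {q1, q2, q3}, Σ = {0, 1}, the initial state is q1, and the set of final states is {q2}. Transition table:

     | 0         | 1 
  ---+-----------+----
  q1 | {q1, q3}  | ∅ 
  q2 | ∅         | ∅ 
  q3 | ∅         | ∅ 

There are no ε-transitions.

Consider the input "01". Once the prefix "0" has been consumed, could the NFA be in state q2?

Start in {q1}.
Read '0': q1→{q1, q3}; now {q1, q3}.
State q2 is not in {q1, q3}.

No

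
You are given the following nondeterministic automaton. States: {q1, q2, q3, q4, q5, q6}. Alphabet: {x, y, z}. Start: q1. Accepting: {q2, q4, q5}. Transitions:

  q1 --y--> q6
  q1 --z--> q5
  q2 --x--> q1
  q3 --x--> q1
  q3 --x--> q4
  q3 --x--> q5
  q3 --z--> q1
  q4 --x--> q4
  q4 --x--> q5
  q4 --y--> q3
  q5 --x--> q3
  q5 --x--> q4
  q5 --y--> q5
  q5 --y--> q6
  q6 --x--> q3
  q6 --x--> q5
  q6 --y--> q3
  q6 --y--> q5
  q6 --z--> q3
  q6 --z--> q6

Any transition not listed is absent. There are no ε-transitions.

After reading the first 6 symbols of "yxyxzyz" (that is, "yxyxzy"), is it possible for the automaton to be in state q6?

Yes

Start in {q1}.
Read 'y': q1→{q6}; now {q6}.
Read 'x': q6→{q3, q5}; now {q3, q5}.
Read 'y': q3→∅, q5→{q5, q6}; now {q5, q6}.
Read 'x': q5→{q3, q4}, q6→{q3, q5}; now {q3, q4, q5}.
Read 'z': q3→{q1}, q4→∅, q5→∅; now {q1}.
Read 'y': q1→{q6}; now {q6}.
State q6 is in {q6}.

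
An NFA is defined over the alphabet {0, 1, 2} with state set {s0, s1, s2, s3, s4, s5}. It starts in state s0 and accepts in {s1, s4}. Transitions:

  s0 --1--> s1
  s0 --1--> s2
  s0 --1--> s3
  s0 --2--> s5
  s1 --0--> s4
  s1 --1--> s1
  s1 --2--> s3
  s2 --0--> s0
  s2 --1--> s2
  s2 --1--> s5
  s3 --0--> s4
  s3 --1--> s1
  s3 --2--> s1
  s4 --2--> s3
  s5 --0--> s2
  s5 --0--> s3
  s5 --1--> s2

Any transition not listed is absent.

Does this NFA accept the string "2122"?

No

Start in {s0}.
Read '2': s0→{s5}; now {s5}.
Read '1': s5→{s2}; now {s2}.
Read '2': s2→∅; now ∅.
The set is empty and remains empty for the remaining 1 symbol.
The final set ∅ contains no accepting state.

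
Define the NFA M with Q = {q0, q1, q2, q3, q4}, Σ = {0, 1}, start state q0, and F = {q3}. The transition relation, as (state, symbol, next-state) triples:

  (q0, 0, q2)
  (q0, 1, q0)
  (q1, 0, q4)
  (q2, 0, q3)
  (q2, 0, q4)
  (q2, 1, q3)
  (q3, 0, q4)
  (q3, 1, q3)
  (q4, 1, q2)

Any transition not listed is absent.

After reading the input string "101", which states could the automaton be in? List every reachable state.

{q3}

Start in {q0}.
Read '1': {q0} → {q0}.
Read '0': {q0} → {q2}.
Read '1': {q2} → {q3}.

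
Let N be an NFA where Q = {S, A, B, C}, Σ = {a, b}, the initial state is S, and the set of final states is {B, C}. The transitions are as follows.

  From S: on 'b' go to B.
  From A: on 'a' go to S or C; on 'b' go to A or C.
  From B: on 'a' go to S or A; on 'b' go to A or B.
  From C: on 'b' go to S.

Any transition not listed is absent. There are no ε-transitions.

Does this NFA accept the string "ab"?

No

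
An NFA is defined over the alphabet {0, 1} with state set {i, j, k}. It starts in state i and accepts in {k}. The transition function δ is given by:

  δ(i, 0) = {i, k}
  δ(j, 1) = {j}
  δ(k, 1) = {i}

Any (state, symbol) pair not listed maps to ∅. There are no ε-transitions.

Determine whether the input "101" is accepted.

No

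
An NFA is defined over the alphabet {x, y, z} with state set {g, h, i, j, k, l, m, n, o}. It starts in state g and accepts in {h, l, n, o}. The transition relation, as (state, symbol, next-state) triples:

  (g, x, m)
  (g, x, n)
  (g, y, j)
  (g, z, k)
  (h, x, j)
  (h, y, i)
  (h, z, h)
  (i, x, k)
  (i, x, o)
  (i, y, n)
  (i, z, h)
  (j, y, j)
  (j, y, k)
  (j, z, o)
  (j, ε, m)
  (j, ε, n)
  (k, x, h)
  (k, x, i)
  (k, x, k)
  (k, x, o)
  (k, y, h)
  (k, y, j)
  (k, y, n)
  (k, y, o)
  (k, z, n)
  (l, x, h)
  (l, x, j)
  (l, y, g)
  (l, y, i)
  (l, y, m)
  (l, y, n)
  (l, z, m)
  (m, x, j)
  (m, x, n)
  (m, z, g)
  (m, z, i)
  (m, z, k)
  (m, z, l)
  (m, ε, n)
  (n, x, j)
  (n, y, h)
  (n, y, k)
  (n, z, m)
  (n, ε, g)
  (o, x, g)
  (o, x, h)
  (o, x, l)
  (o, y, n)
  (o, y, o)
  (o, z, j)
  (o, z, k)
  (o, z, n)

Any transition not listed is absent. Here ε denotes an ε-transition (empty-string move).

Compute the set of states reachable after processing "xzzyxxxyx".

{g, h, i, j, k, l, m, n, o}

Start in {g}.
Read 'x': g→{m, n}; union {m, n}; ε-closure = {g, m, n}.
Read 'z': g→{k}, m→{g, i, k, l}, n→{m}; union {g, i, k, l, m}; ε-closure = {g, i, k, l, m, n}.
Read 'z': g→{k}, i→{h}, k→{n}, l→{m}, m→{g, i, k, l}, n→{m}; now {g, h, i, k, l, m, n}.
Read 'y': g→{j}, h→{i}, i→{n}, k→{h, j, n, o}, l→{g, i, m, n}, m→∅, n→{h, k}; now {g, h, i, j, k, m, n, o}.
Read 'x': g→{m, n}, h→{j}, i→{k, o}, j→∅, k→{h, i, k, o}, m→{j, n}, n→{j}, o→{g, h, l}; now {g, h, i, j, k, l, m, n, o}.
Read 'x': g→{m, n}, h→{j}, i→{k, o}, j→∅, k→{h, i, k, o}, l→{h, j}, m→{j, n}, n→{j}, o→{g, h, l}; now {g, h, i, j, k, l, m, n, o}.
Read 'x': g→{m, n}, h→{j}, i→{k, o}, j→∅, k→{h, i, k, o}, l→{h, j}, m→{j, n}, n→{j}, o→{g, h, l}; now {g, h, i, j, k, l, m, n, o}.
Read 'y': g→{j}, h→{i}, i→{n}, j→{j, k}, k→{h, j, n, o}, l→{g, i, m, n}, m→∅, n→{h, k}, o→{n, o}; now {g, h, i, j, k, m, n, o}.
Read 'x': g→{m, n}, h→{j}, i→{k, o}, j→∅, k→{h, i, k, o}, m→{j, n}, n→{j}, o→{g, h, l}; now {g, h, i, j, k, l, m, n, o}.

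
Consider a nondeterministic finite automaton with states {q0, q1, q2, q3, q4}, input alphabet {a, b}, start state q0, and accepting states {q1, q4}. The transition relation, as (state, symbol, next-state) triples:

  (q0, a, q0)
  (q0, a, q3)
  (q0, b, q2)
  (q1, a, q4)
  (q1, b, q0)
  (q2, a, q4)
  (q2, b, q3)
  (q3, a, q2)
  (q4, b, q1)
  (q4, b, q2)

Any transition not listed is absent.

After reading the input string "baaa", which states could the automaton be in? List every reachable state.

∅

Start in {q0}.
Read 'b': q0→{q2}; now {q2}.
Read 'a': q2→{q4}; now {q4}.
Read 'a': q4→∅; now ∅.
The set is empty and remains empty for the remaining 1 symbol.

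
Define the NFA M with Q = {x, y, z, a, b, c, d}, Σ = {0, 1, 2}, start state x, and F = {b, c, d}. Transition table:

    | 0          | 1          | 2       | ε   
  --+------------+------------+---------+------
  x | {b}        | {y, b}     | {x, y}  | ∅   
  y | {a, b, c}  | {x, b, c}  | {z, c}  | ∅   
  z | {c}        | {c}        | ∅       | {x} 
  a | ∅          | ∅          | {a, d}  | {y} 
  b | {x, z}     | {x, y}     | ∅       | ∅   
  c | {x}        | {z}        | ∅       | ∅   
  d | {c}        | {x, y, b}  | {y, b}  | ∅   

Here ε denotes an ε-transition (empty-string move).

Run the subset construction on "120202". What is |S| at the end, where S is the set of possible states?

6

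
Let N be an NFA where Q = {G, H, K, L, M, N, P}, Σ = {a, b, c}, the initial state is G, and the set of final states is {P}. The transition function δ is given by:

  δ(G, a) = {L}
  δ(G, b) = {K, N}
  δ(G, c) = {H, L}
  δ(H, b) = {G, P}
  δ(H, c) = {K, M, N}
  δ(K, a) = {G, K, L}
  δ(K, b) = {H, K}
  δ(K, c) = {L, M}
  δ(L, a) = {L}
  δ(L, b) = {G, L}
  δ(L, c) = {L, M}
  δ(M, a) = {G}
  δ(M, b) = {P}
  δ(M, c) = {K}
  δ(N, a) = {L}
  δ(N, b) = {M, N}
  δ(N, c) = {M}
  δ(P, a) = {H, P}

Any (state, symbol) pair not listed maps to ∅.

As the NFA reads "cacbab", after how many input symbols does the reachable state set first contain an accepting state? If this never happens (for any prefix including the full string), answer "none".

Start in {G}.
Read 'c': {G} → {H, L}.
Read 'a': {H, L} → {L}.
Read 'c': {L} → {L, M}.
Read 'b': {L, M} → {G, L, P}.
None of the earlier sets intersect F, but {G, L, P} does.

4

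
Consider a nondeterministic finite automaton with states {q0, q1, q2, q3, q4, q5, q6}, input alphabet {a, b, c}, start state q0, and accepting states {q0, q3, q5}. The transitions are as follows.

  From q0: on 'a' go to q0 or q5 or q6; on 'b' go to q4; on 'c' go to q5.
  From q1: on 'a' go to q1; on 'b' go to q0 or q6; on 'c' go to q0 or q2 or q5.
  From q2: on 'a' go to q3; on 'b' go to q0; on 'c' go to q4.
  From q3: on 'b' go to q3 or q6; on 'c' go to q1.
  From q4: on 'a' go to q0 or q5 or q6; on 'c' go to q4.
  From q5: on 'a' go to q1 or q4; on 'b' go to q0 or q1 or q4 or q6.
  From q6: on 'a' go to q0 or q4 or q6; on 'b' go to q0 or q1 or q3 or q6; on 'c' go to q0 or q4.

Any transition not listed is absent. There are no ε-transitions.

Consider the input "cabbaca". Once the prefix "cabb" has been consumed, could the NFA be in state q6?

Yes

Start in {q0}.
Read 'c': {q0} → {q5}.
Read 'a': {q5} → {q1, q4}.
Read 'b': {q1, q4} → {q0, q6}.
Read 'b': {q0, q6} → {q0, q1, q3, q4, q6}.
State q6 is in {q0, q1, q3, q4, q6}.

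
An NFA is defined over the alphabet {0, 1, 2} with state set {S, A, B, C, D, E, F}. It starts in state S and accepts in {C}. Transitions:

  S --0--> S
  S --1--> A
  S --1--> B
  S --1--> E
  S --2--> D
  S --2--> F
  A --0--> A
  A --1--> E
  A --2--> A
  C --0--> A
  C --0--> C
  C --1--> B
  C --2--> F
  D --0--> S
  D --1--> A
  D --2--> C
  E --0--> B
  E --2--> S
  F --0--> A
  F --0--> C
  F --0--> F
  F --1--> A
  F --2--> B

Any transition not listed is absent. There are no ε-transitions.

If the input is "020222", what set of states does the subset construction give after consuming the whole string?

{A, F}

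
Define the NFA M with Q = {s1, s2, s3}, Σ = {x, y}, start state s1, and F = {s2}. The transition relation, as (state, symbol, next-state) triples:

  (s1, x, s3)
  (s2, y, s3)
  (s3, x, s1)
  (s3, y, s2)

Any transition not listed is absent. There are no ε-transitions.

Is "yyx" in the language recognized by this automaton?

Start in {s1}.
Read 'y': s1→∅; now ∅.
The set is empty and remains empty for the remaining 2 symbols.
The final set ∅ contains no accepting state.

No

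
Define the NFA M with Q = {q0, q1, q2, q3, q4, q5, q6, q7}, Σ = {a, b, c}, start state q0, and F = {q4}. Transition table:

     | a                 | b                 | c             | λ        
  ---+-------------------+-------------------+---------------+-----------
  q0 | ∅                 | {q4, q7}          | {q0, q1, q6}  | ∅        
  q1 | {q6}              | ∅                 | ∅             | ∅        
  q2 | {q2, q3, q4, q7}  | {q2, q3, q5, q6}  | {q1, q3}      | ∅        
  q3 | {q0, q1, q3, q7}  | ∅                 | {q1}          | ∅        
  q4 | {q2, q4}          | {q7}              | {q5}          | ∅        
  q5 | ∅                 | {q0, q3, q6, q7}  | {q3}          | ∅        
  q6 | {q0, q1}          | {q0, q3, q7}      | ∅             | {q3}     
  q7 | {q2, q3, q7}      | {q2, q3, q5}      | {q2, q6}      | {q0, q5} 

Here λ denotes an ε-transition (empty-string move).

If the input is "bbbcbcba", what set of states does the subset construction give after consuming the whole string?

{q0, q1, q2, q3, q4, q5, q7}

Start in {q0}.
Read 'b': q0→{q4, q7}; union {q4, q7}; ε-closure = {q0, q4, q5, q7}.
Read 'b': q0→{q4, q7}, q4→{q7}, q5→{q0, q3, q6, q7}, q7→{q2, q3, q5}; now {q0, q2, q3, q4, q5, q6, q7}.
Read 'b': q0→{q4, q7}, q2→{q2, q3, q5, q6}, q3→∅, q4→{q7}, q5→{q0, q3, q6, q7}, q6→{q0, q3, q7}, q7→{q2, q3, q5}; now {q0, q2, q3, q4, q5, q6, q7}.
Read 'c': q0→{q0, q1, q6}, q2→{q1, q3}, q3→{q1}, q4→{q5}, q5→{q3}, q6→∅, q7→{q2, q6}; now {q0, q1, q2, q3, q5, q6}.
Read 'b': q0→{q4, q7}, q1→∅, q2→{q2, q3, q5, q6}, q3→∅, q5→{q0, q3, q6, q7}, q6→{q0, q3, q7}; now {q0, q2, q3, q4, q5, q6, q7}.
Read 'c': q0→{q0, q1, q6}, q2→{q1, q3}, q3→{q1}, q4→{q5}, q5→{q3}, q6→∅, q7→{q2, q6}; now {q0, q1, q2, q3, q5, q6}.
Read 'b': q0→{q4, q7}, q1→∅, q2→{q2, q3, q5, q6}, q3→∅, q5→{q0, q3, q6, q7}, q6→{q0, q3, q7}; now {q0, q2, q3, q4, q5, q6, q7}.
Read 'a': q0→∅, q2→{q2, q3, q4, q7}, q3→{q0, q1, q3, q7}, q4→{q2, q4}, q5→∅, q6→{q0, q1}, q7→{q2, q3, q7}; union {q0, q1, q2, q3, q4, q7}; ε-closure = {q0, q1, q2, q3, q4, q5, q7}.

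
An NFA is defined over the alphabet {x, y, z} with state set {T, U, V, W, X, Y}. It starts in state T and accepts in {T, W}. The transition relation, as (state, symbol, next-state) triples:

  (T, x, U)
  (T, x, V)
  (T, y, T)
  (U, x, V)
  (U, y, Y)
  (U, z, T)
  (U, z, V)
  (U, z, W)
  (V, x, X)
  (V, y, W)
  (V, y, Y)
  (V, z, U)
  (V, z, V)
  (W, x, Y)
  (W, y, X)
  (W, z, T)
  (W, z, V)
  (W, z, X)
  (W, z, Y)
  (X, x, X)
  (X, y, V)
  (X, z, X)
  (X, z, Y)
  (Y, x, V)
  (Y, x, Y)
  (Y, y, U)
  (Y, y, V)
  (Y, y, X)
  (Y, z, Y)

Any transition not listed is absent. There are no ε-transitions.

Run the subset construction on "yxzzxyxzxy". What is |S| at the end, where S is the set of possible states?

Start in {T}.
Read 'y': T→{T}; now {T}.
Read 'x': T→{U, V}; now {U, V}.
Read 'z': U→{T, V, W}, V→{U, V}; now {T, U, V, W}.
Read 'z': T→∅, U→{T, V, W}, V→{U, V}, W→{T, V, X, Y}; now {T, U, V, W, X, Y}.
Read 'x': T→{U, V}, U→{V}, V→{X}, W→{Y}, X→{X}, Y→{V, Y}; now {U, V, X, Y}.
Read 'y': U→{Y}, V→{W, Y}, X→{V}, Y→{U, V, X}; now {U, V, W, X, Y}.
Read 'x': U→{V}, V→{X}, W→{Y}, X→{X}, Y→{V, Y}; now {V, X, Y}.
Read 'z': V→{U, V}, X→{X, Y}, Y→{Y}; now {U, V, X, Y}.
Read 'x': U→{V}, V→{X}, X→{X}, Y→{V, Y}; now {V, X, Y}.
Read 'y': V→{W, Y}, X→{V}, Y→{U, V, X}; now {U, V, W, X, Y}.
That set has 5 states.

5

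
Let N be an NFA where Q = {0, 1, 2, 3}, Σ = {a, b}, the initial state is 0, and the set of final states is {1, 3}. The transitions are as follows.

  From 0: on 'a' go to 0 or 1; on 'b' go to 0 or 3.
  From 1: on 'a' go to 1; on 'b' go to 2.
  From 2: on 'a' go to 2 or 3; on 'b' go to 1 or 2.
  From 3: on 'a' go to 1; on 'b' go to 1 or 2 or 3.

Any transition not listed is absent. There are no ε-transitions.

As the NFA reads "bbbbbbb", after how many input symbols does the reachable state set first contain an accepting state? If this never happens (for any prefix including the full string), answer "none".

Start in {0}.
Read 'b': {0} → {0, 3}.
None of the earlier sets intersect F, but {0, 3} does.

1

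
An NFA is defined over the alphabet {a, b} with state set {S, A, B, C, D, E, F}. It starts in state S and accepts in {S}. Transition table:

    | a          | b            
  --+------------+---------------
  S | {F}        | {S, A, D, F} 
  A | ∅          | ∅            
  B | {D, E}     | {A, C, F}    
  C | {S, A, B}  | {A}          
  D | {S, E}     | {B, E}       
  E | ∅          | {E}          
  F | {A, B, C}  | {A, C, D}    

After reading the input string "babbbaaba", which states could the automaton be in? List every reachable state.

{S, A, B, C, D, E, F}

Start in {S}.
Read 'b': S→{S, A, D, F}; now {S, A, D, F}.
Read 'a': S→{F}, A→∅, D→{S, E}, F→{A, B, C}; now {S, A, B, C, E, F}.
Read 'b': S→{S, A, D, F}, A→∅, B→{A, C, F}, C→{A}, E→{E}, F→{A, C, D}; now {S, A, C, D, E, F}.
Read 'b': S→{S, A, D, F}, A→∅, C→{A}, D→{B, E}, E→{E}, F→{A, C, D}; now {S, A, B, C, D, E, F}.
Read 'b': S→{S, A, D, F}, A→∅, B→{A, C, F}, C→{A}, D→{B, E}, E→{E}, F→{A, C, D}; now {S, A, B, C, D, E, F}.
Read 'a': S→{F}, A→∅, B→{D, E}, C→{S, A, B}, D→{S, E}, E→∅, F→{A, B, C}; now {S, A, B, C, D, E, F}.
Read 'a': S→{F}, A→∅, B→{D, E}, C→{S, A, B}, D→{S, E}, E→∅, F→{A, B, C}; now {S, A, B, C, D, E, F}.
Read 'b': S→{S, A, D, F}, A→∅, B→{A, C, F}, C→{A}, D→{B, E}, E→{E}, F→{A, C, D}; now {S, A, B, C, D, E, F}.
Read 'a': S→{F}, A→∅, B→{D, E}, C→{S, A, B}, D→{S, E}, E→∅, F→{A, B, C}; now {S, A, B, C, D, E, F}.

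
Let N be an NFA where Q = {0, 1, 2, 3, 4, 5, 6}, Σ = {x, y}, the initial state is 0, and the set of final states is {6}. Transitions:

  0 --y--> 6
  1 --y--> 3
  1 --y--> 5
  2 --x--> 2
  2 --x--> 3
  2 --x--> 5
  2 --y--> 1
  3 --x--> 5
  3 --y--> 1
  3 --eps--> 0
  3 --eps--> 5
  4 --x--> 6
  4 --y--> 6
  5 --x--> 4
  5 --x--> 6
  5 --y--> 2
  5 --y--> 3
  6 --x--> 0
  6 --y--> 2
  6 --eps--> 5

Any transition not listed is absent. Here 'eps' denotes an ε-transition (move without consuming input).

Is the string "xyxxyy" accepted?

Start in {0}.
Read 'x': {0} → ∅.
The set is empty and remains empty for the remaining 5 symbols.
The final set ∅ contains no accepting state.

No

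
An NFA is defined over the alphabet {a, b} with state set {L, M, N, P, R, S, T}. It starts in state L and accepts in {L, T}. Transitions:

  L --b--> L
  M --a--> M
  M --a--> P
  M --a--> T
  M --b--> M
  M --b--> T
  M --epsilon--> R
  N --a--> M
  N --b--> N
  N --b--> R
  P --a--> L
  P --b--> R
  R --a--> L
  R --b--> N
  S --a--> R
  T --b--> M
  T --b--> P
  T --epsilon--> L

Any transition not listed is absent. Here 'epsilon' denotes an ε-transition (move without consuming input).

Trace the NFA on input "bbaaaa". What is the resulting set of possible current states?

∅

Start in {L}.
Read 'b': L→{L}; now {L}.
Read 'b': L→{L}; now {L}.
Read 'a': L→∅; now ∅.
The set is empty and remains empty for the remaining 3 symbols.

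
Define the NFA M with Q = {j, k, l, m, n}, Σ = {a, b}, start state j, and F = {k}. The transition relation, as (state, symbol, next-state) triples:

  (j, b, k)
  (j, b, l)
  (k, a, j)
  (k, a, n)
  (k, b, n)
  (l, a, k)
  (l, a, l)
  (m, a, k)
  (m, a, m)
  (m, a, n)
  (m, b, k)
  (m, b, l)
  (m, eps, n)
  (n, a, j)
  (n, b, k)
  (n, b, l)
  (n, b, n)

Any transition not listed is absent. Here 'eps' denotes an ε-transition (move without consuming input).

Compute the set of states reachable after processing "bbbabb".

{k, l, n}

Start in {j}.
Read 'b': {j} → {k, l}.
Read 'b': {k, l} → {n}.
Read 'b': {n} → {k, l, n}.
Read 'a': {k, l, n} → {j, k, l, n}.
Read 'b': {j, k, l, n} → {k, l, n}.
Read 'b': {k, l, n} → {k, l, n}.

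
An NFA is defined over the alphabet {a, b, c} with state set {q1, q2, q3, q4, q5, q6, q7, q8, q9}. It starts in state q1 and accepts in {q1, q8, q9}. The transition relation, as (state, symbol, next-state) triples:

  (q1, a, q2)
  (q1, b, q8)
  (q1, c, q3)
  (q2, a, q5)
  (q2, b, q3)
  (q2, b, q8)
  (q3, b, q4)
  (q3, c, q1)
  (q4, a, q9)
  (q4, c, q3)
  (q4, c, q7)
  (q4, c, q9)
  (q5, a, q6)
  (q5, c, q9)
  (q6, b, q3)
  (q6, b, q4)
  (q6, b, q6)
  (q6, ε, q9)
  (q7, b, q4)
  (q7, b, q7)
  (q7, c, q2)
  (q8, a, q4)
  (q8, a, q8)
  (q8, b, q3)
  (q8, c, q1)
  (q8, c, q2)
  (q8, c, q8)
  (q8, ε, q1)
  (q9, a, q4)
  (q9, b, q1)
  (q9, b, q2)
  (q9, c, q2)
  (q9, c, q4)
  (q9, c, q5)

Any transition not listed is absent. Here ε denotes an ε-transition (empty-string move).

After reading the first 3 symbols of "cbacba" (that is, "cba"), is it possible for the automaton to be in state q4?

Start in {q1}.
Read 'c': {q1} → {q3}.
Read 'b': {q3} → {q4}.
Read 'a': {q4} → {q9}.
State q4 is not in {q9}.

No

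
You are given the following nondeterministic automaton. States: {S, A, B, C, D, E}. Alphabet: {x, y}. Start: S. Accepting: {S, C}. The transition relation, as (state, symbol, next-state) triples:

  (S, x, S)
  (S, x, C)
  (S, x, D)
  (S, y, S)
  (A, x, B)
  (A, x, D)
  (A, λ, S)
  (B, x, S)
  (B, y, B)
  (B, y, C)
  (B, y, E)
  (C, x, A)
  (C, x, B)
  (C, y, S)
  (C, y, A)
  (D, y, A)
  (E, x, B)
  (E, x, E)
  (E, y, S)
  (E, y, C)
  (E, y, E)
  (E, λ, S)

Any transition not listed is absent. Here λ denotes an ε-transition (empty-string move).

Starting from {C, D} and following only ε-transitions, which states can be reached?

{C, D}

Begin with {C, D}.
No ε-moves leave this set, so the closure equals the set itself.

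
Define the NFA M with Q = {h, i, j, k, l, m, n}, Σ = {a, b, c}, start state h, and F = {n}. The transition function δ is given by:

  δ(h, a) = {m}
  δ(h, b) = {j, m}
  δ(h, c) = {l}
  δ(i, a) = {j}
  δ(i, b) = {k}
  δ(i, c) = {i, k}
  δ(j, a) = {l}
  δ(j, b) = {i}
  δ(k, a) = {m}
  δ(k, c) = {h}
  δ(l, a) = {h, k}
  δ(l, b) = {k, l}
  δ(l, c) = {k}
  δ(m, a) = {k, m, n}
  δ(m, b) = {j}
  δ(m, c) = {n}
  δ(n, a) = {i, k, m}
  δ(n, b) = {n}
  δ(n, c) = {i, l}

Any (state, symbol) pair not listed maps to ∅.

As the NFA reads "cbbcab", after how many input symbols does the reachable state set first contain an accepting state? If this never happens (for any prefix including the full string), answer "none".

Start in {h}.
Read 'c': h→{l}; now {l}.
Read 'b': l→{k, l}; now {k, l}.
Read 'b': k→∅, l→{k, l}; now {k, l}.
Read 'c': k→{h}, l→{k}; now {h, k}.
Read 'a': h→{m}, k→{m}; now {m}.
Read 'b': m→{j}; now {j}.
No reachable set along the way intersects F.

none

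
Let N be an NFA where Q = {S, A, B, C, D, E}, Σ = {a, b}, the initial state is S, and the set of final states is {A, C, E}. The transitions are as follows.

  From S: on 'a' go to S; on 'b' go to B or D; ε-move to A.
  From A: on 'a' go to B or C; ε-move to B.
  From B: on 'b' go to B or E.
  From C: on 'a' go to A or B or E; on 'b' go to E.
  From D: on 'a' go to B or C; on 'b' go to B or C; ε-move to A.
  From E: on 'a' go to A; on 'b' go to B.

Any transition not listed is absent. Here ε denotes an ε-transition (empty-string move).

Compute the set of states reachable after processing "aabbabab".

{B, E}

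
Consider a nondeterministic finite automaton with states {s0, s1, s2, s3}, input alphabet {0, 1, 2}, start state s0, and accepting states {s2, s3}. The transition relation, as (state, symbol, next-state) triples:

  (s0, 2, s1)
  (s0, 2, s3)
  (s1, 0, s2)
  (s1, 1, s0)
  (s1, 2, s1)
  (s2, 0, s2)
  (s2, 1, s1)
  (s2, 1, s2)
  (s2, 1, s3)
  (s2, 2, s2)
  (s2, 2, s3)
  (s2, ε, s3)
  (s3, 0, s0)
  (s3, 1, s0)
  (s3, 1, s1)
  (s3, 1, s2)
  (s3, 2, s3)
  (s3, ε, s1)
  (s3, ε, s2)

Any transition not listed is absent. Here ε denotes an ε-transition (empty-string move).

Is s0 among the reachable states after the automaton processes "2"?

No

Start in {s0}.
Read '2': s0→{s1, s3}; union {s1, s3}; ε-closure = {s1, s2, s3}.
State s0 is not in {s1, s2, s3}.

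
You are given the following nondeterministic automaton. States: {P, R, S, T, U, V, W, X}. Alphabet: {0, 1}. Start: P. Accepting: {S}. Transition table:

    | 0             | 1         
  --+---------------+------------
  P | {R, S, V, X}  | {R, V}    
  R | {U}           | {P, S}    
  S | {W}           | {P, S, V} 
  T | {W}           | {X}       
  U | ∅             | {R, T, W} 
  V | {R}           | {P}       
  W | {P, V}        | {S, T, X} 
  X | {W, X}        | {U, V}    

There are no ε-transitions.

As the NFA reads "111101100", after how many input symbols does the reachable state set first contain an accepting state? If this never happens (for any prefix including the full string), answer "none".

2

Start in {P}.
Read '1': P→{R, V}; now {R, V}.
Read '1': R→{P, S}, V→{P}; now {P, S}.
None of the earlier sets intersect F, but {P, S} does.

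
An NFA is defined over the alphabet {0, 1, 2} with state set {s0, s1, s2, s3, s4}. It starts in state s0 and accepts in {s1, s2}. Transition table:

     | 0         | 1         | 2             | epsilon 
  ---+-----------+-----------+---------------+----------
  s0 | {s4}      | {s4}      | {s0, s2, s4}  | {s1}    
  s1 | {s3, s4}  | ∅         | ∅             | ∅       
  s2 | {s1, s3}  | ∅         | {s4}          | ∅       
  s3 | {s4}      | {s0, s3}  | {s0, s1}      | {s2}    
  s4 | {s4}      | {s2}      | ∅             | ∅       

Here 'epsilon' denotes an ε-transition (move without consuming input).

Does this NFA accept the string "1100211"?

Yes

Start: ε-closure({s0}) = {s0, s1}.
Read '1': s0→{s4}, s1→∅; now {s4}.
Read '1': s4→{s2}; now {s2}.
Read '0': s2→{s1, s3}; union {s1, s3}; ε-closure = {s1, s2, s3}.
Read '0': s1→{s3, s4}, s2→{s1, s3}, s3→{s4}; union {s1, s3, s4}; ε-closure = {s1, s2, s3, s4}.
Read '2': s1→∅, s2→{s4}, s3→{s0, s1}, s4→∅; now {s0, s1, s4}.
Read '1': s0→{s4}, s1→∅, s4→{s2}; now {s2, s4}.
Read '1': s2→∅, s4→{s2}; now {s2}.
The final set {s2} contains the accepting state s2.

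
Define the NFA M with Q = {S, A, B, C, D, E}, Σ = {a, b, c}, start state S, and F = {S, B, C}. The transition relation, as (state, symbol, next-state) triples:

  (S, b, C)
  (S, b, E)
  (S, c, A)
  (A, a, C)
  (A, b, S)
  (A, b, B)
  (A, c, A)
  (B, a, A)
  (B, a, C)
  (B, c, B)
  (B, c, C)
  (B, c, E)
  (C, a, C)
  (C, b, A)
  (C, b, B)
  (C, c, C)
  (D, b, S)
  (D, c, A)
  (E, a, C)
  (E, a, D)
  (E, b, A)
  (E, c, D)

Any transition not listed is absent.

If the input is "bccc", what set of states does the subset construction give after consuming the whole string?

Start in {S}.
Read 'b': {S} → {C, E}.
Read 'c': {C, E} → {C, D}.
Read 'c': {C, D} → {A, C}.
Read 'c': {A, C} → {A, C}.

{A, C}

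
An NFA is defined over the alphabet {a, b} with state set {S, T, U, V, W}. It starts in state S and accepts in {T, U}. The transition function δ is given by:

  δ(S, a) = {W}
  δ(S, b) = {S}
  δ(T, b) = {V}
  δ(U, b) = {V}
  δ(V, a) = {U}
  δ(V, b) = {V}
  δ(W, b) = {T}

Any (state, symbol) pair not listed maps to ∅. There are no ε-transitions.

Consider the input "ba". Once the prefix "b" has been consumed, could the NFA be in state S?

Yes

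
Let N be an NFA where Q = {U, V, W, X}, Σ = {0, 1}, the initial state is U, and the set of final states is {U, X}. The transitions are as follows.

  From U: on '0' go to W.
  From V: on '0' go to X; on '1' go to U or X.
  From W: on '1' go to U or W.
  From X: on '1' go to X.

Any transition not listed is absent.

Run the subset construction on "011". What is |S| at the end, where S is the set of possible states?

2

Start in {U}.
Read '0': {U} → {W}.
Read '1': {W} → {U, W}.
Read '1': {U, W} → {U, W}.
That set has 2 states.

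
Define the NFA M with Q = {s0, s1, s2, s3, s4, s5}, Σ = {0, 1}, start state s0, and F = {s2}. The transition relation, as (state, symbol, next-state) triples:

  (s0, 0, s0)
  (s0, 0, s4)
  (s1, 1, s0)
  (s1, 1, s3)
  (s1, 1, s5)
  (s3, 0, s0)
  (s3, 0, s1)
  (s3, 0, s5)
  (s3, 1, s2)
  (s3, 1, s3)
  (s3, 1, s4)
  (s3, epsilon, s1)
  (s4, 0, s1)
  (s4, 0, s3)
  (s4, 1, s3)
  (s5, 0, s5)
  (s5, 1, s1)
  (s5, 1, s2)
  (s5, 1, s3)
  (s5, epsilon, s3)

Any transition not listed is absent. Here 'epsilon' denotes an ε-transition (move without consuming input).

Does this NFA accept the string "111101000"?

Start in {s0}.
Read '1': {s0} → ∅.
The set is empty and remains empty for the remaining 8 symbols.
The final set ∅ contains no accepting state.

No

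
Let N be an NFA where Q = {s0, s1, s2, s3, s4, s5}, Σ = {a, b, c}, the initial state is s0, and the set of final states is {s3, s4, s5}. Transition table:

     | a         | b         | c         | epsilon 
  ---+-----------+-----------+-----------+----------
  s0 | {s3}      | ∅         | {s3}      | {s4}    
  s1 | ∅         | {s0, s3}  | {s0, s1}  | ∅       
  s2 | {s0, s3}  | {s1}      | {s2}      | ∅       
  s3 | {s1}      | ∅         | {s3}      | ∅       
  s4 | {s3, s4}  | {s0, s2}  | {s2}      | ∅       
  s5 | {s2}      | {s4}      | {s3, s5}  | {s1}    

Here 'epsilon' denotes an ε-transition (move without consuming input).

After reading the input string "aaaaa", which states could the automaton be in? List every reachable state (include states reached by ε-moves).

Start: ε-closure({s0}) = {s0, s4}.
Read 'a': s0→{s3}, s4→{s3, s4}; now {s3, s4}.
Read 'a': s3→{s1}, s4→{s3, s4}; now {s1, s3, s4}.
Read 'a': s1→∅, s3→{s1}, s4→{s3, s4}; now {s1, s3, s4}.
Read 'a': s1→∅, s3→{s1}, s4→{s3, s4}; now {s1, s3, s4}.
Read 'a': s1→∅, s3→{s1}, s4→{s3, s4}; now {s1, s3, s4}.

{s1, s3, s4}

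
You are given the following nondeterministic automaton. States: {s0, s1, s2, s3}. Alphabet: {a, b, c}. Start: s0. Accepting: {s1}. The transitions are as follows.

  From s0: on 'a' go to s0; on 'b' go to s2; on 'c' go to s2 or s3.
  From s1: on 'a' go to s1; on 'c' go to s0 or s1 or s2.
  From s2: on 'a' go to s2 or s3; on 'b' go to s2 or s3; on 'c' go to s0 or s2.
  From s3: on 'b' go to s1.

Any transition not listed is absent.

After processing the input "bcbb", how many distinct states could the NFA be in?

Start in {s0}.
Read 'b': {s0} → {s2}.
Read 'c': {s2} → {s0, s2}.
Read 'b': {s0, s2} → {s2, s3}.
Read 'b': {s2, s3} → {s1, s2, s3}.
That set has 3 states.

3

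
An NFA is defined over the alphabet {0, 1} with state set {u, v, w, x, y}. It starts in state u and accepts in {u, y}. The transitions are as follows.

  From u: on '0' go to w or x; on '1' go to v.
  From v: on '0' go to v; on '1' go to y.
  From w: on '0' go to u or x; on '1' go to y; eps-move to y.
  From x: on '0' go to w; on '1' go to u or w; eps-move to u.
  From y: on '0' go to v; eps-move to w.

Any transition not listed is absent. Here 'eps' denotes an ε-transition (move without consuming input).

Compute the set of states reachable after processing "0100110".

{u, v, x}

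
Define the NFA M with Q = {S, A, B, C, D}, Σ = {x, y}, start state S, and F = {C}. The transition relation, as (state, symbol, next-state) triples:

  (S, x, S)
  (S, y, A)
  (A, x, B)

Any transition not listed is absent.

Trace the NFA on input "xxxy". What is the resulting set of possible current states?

{A}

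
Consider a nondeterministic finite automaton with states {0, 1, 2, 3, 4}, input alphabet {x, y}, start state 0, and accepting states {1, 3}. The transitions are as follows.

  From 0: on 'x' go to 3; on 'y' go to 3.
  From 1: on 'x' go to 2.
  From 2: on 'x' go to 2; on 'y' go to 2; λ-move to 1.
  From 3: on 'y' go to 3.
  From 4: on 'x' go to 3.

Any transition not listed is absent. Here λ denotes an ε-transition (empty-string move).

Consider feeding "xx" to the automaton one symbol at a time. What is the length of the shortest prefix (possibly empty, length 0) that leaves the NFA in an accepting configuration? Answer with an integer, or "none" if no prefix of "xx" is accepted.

Start in {0}.
Read 'x': {0} → {3}.
None of the earlier sets intersect F, but {3} does.

1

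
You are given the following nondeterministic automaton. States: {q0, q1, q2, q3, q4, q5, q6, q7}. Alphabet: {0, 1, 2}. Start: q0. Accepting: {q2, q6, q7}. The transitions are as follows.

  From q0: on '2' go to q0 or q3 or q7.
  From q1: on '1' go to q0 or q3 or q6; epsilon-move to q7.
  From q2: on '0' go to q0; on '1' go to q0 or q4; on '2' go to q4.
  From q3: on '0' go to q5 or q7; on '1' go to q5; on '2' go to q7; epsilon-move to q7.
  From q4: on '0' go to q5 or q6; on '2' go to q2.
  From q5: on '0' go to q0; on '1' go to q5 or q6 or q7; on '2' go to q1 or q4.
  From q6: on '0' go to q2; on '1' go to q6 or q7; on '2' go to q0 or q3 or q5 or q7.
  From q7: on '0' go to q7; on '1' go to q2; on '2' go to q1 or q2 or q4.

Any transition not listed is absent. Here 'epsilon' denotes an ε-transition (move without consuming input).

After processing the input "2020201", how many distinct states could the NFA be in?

Start in {q0}.
Read '2': q0→{q0, q3, q7}; now {q0, q3, q7}.
Read '0': q0→∅, q3→{q5, q7}, q7→{q7}; now {q5, q7}.
Read '2': q5→{q1, q4}, q7→{q1, q2, q4}; union {q1, q2, q4}; ε-closure = {q1, q2, q4, q7}.
Read '0': q1→∅, q2→{q0}, q4→{q5, q6}, q7→{q7}; now {q0, q5, q6, q7}.
Read '2': q0→{q0, q3, q7}, q5→{q1, q4}, q6→{q0, q3, q5, q7}, q7→{q1, q2, q4}; now {q0, q1, q2, q3, q4, q5, q7}.
Read '0': q0→∅, q1→∅, q2→{q0}, q3→{q5, q7}, q4→{q5, q6}, q5→{q0}, q7→{q7}; now {q0, q5, q6, q7}.
Read '1': q0→∅, q5→{q5, q6, q7}, q6→{q6, q7}, q7→{q2}; now {q2, q5, q6, q7}.
That set has 4 states.

4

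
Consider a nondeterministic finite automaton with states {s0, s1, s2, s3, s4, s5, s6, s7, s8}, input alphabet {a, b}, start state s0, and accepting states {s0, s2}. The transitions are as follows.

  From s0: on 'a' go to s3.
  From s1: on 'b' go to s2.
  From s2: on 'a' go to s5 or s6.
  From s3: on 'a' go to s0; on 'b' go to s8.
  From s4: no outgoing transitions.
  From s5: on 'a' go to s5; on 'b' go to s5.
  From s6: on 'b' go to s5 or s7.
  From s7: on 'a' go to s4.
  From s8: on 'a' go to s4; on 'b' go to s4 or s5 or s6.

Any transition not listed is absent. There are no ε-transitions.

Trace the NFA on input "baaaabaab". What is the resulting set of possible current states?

Start in {s0}.
Read 'b': s0→∅; now ∅.
The set is empty and remains empty for the remaining 8 symbols.

∅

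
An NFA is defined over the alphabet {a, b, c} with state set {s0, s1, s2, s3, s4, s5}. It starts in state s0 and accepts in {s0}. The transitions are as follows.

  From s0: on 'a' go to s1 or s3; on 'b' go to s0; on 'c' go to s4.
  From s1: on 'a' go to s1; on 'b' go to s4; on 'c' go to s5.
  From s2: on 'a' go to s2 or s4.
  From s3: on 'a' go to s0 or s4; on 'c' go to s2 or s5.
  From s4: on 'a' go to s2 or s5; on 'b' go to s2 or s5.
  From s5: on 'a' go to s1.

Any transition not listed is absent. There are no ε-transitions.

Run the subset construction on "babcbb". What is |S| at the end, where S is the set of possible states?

Start in {s0}.
Read 'b': {s0} → {s0}.
Read 'a': {s0} → {s1, s3}.
Read 'b': {s1, s3} → {s4}.
Read 'c': {s4} → ∅.
The set is empty and remains empty for the remaining 2 symbols.
That set has 0 states.

0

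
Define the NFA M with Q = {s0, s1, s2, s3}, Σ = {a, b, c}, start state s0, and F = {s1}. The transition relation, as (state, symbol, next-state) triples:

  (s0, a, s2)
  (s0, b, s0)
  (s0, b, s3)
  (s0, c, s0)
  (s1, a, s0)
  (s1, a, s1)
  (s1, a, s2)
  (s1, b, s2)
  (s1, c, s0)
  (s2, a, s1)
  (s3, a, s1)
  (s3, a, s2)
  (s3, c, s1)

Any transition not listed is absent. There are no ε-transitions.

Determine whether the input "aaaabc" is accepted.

Start in {s0}.
Read 'a': s0→{s2}; now {s2}.
Read 'a': s2→{s1}; now {s1}.
Read 'a': s1→{s0, s1, s2}; now {s0, s1, s2}.
Read 'a': s0→{s2}, s1→{s0, s1, s2}, s2→{s1}; now {s0, s1, s2}.
Read 'b': s0→{s0, s3}, s1→{s2}, s2→∅; now {s0, s2, s3}.
Read 'c': s0→{s0}, s2→∅, s3→{s1}; now {s0, s1}.
The final set {s0, s1} contains the accepting state s1.

Yes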